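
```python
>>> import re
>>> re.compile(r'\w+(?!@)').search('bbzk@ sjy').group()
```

The negative lookahead/lookbehind blocks any match where the forbidden context is present.
Unlike `match`, `search` isn't anchored — it looks for the pattern anywhere in the string.
The match spans [0:3] → 'bbz'.

'bbz'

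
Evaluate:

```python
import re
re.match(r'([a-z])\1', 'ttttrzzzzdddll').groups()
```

('t',)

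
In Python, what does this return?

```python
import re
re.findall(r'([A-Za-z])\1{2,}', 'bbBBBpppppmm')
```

['B', 'p']

`\1` has to match the exact text group 1 already captured.
Scanning left to right: at [2:5] match 'BBB', group 1 = 'B'; at [5:10] match 'ppppp', group 1 = 'p'.
`findall` collects group 1 from each match (2 total).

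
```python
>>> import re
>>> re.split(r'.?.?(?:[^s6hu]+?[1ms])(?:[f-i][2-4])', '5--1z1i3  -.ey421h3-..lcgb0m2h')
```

['', '', '-..lcgb0m2h']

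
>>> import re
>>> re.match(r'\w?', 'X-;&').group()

'X'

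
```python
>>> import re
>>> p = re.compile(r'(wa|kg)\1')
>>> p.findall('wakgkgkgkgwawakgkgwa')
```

After group 1 captures some text, `\1` only succeeds where that same text appears again.
Walking the string: at [2:6] match 'kgkg', group 1 = 'kg'; at [6:10] match 'kgkg', group 1 = 'kg'; at [10:14] match 'wawa', group 1 = 'wa'; at [14:18] match 'kgkg', group 1 = 'kg'.
With a single group, `findall` returns only what that group captured — 4 items.

['kg', 'kg', 'wa', 'kg']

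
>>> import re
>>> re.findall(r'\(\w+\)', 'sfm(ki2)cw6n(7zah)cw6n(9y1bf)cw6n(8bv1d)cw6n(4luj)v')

['(ki2)', '(7zah)', '(9y1bf)', '(8bv1d)', '(4luj)']

Matches: at [3:8] → '(ki2)'; at [12:18] → '(7zah)'; at [22:29] → '(9y1bf)'; at [33:40] → '(8bv1d)'; at [44:50] → '(4luj)'.
Since nothing is captured, `findall` lists the 5 matched substrings directly.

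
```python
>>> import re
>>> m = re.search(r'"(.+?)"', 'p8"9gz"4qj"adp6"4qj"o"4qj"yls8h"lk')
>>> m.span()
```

(2, 7)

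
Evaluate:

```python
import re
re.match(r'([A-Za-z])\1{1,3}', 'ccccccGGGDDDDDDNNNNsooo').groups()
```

('c',)

The match spans [0:4] → 'cccc'.
Captured: group 1 = 'c'.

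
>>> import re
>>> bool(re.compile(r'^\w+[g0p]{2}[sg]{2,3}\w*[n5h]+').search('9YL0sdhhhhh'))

False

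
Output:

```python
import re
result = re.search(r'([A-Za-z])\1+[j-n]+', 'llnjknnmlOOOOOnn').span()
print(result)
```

The backreference `\1` re-matches whatever the first group consumed, character for character.
Unlike `match`, `search` isn't anchored — it looks for the pattern anywhere in the string.
The match spans [0:9] → 'llnjknnml'.
Captured: group 1 = 'l'.

(0, 9)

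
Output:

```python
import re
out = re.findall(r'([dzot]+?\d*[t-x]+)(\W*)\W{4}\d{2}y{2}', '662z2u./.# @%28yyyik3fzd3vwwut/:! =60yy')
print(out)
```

[('z2u', './.'), ('zd3vwwut', '/')]

With 2 capturing groups, `findall` returns a 2-tuple per match.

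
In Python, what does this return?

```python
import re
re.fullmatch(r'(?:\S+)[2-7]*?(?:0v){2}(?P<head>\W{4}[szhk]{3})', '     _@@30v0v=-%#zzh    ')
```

None

`re.fullmatch` requires the pattern to consume the entire string.
Here there's no way to consume every character, so the call returns None.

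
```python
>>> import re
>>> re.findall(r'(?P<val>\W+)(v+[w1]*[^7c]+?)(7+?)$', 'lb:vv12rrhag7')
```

[(':', 'vv12rrhag', '7')]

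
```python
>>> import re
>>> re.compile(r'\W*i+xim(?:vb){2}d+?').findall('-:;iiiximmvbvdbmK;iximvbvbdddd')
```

Pattern: zero or more of a non-word character, then one or more of the literal 'i', then the literal 'xim'; then the literal 'vb' repeated 2 times, then one or more of the literal 'd' (lazy).
Walking the string: at [17:27] → ';iximvbvbd'.
With no groups in the pattern, `findall` gives back each whole match — 1 here.

[';iximvbvbd']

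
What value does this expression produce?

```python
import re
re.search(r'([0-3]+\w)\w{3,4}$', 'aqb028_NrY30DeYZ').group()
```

The match spans [10:16] → '30DeYZ'.

'30DeYZ'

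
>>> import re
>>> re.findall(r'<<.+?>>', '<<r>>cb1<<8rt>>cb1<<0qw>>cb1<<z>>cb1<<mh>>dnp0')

['<<r>>', '<<8rt>>', '<<0qw>>', '<<z>>', '<<mh>>']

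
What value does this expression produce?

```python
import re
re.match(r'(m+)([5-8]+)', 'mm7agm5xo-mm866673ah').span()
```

(0, 3)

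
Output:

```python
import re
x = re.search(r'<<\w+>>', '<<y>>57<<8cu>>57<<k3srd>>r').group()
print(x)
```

`re.search` scans for the first position where the pattern succeeds.
The match spans [0:5] → '<<y>>'.

<<y>>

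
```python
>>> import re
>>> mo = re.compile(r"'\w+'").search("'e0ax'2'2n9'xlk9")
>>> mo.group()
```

The match spans [0:6] → "'e0ax'".

"'e0ax'"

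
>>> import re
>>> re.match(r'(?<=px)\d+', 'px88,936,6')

`re.match` only tries the pattern at the start of the string.
Here the pattern fails at index 0, so the call returns None.

None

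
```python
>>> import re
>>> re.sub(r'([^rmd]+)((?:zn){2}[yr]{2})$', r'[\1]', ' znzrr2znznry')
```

' znzrr[2]'

Pattern: one or more of any character except [rmd] (captured); then the literal 'zn' repeated 2 times, then exactly 2 of one of [yr] (captured); then anchored at the end.
`\1` in the replacement pulls in group 1's text for each match.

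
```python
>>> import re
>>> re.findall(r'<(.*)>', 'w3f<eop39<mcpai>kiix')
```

['eop39<mcpai']

With a single group, `findall` returns only what that group captured — 1 item.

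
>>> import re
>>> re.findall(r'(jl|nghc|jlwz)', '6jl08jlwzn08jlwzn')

Alternation tries branches left to right and keeps the first one that lets the overall match succeed at that position.
Walking the string: at [1:3] match 'jl', group 1 = 'jl'; at [5:7] match 'jl', group 1 = 'jl'; at [12:14] match 'jl', group 1 = 'jl'.
`findall` collects group 1 from each match (3 total).

['jl', 'jl', 'jl']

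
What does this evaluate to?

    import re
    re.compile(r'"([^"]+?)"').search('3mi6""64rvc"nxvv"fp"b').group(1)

'64rvc'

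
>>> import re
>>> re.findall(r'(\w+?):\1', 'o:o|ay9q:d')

['o']

The backreference `\1` re-matches whatever the first group consumed, character for character.
Scanning left to right: at [0:3] match 'o:o', group 1 = 'o'.
`findall` collects group 1 from the one match (1 total).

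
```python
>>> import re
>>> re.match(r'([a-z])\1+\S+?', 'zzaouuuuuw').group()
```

'zza'

The backreference `\1` re-matches whatever the first group consumed, character for character.
`re.match` won't scan ahead — the pattern has to work from the very first character.
The match spans [0:3] → 'zza'.
Captured: group 1 = 'z'.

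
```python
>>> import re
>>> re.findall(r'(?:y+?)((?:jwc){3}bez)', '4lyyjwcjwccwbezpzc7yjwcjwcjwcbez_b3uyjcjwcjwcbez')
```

['jwcjwcjwcbez']

The pattern matches one or more of a literal 'y' (lazy) (non-capturing group); then the literal 'jwc' repeated 3 times, then the literal 'bez' (captured).
Walking the string: at [19:32] match 'yjwcjwcjwcbez', group 1 = 'jwcjwcjwcbez'.
`findall` collects group 1 from the one match (1 total).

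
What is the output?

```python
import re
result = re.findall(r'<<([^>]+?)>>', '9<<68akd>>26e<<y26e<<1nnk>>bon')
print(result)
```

Because there's exactly one group, `findall` drops the full match and keeps group 1 from each hit.

['68akd', 'y26e<<1nnk']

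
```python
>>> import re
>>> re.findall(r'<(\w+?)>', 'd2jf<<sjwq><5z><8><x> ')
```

['sjwq', '5z', '8', 'x']

Matches: at [5:11] match '<sjwq>', group 1 = 'sjwq'; at [11:15] match '<5z>', group 1 = '5z'; at [15:18] match '<8>', group 1 = '8'; at [18:21] match '<x>', group 1 = 'x'.
With a single group, `findall` returns only what that group captured — 4 items.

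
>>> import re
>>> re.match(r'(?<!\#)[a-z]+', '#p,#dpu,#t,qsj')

The negative lookahead/lookbehind blocks any match where the forbidden context is present.
`re.match` only tries the pattern at the start of the string.
Here position 0 doesn't satisfy it, so the call returns None.

None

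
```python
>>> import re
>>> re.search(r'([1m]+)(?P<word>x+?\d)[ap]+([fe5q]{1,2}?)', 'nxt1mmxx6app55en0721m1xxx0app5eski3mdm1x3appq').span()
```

The pattern matches one or more of one of [1m] (captured); then one or more of the literal 'x' (lazy), then a digit (captured as 'word'); then one or more of one of [ap]; then 1 to 2 of one of [fe5q] (lazy) (captured).
With the lazy modifier that quantifier settles for the fewest repetitions that let the rest of the pattern succeed (the atoms after it are unaffected and can still be greedy).
`re.search` scans for the first position where the pattern succeeds.
The match spans [3:13] → '1mmxx6app5'.
Captured: group 1 = '1mm', group 2 = 'xx6', group 3 = '5'.

(3, 13)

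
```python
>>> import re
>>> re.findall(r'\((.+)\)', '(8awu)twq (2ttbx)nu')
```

Walking the string: at [0:17] match '(8awu)twq (2ttbx)', group 1 = '8awu)twq (2ttbx'.
One capturing group, so `findall` returns just the captured substring from the one match — 1 in all.

['8awu)twq (2ttbx']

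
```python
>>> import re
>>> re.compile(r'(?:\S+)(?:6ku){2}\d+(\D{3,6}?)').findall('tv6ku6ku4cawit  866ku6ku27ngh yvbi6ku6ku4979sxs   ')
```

A non-greedy quantifier consumes as few characters as it can — just enough that the remainder of the pattern still matches from where it stops; whatever follows it matches normally.
Because there's exactly one group, `findall` drops the full match and keeps group 1 from each hit.

['caw', 'ngh', 'sxs']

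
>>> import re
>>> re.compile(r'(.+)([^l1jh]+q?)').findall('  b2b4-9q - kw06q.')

[('  b2b4-9q - kw06q', '.')]

Pattern: one or more of any character (captured); then one or more of any character except [l1jh], then optionally the literal 'q' (captured).
Matches: at [0:18] match '  b2b4-9q - kw06q.', groups = ('  b2b4-9q - kw06q', '.').
With 2 capturing groups, `findall` returns a 2-tuple per match.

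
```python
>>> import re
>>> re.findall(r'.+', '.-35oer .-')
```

['.-35oer .-']

This matches one or more of any character.
Walking the string: at [0:10] → '.-35oer .-'.
`findall` yields the raw match text (1 of them) because the pattern has no groups.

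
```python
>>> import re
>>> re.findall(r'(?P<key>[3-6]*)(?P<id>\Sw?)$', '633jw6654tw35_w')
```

[('35', '_w')]

This matches zero or more of a character in [3-6] (captured as 'key'); then a non-whitespace character, then optionally the literal 'w' (captured as 'id'); then anchored at the end.
Walking the string: at [11:15] match '35_w', groups = ('35', '_w').
2 groups means the one result is a tuple of 2 captured strings — 1 here.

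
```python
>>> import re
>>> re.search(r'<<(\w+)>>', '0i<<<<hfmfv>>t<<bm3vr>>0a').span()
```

(4, 13)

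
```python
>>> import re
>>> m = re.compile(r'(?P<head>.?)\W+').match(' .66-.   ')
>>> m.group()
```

' .'

Pattern: optionally any character (captured as 'head'); then one or more of a non-word character.
`match` is anchored at position 0; if the pattern doesn't fit there, it returns None.
The match spans [0:2] → ' .'.
Captured: group 1 = ' '.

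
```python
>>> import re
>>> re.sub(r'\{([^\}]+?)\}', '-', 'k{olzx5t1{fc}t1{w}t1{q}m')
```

'k-t1-t1-m'

Matches: at [1:13] → '{olzx5t1{fc}'; at [15:18] → '{w}'; at [20:23] → '{q}'.
Every occurrence is swapped for '-'.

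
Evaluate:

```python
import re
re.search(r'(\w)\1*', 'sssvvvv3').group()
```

'sss'

`\1` is not a pattern — it's the concrete string captured by group 1, re-applied verbatim.
`re.search` tries every starting position until one works.
The match spans [0:3] → 'sss'.
Captured: group 1 = 's'.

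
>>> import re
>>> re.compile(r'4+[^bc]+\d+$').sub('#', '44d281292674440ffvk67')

'#'

The pattern matches one or more of a literal '4'; then one or more of any character except [bc], then one or more of a digit; then anchored at the end.
Matches: at [0:21] → '44d281292674440ffvk67'.
Each match is replaced by '#'.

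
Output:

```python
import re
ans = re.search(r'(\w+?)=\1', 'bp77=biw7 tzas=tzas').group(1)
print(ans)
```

The backreference `\1` re-matches whatever the first group consumed, character for character.
`re.search` scans for the first position where the pattern succeeds.
The match spans [10:19] → 'tzas=tzas'.
Captured: group 1 = 'tzas'.

tzas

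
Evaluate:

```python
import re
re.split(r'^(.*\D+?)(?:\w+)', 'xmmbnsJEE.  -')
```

Pattern: anchored at the start of the string; then zero or more of any character, then one or more of a non-digit (lazy) (captured); then one or more of a word character (non-capturing group).
Matches to split on: at [0:9] → 'xmmbnsJEE'.
`re.split` interleaves the captured-group text with the surrounding fragments.

['', 'xmmbnsJE', '.  -']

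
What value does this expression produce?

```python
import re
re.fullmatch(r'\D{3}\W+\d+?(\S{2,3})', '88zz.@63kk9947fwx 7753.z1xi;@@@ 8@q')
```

This matches exactly 3 of a non-digit; then one or more of a non-word character, then one or more of a digit (lazy); then 2 to 3 of a non-whitespace character (captured).
`re.fullmatch` requires the pattern to consume the entire string.
Here the pattern can't cover the whole string, so the call returns None.

None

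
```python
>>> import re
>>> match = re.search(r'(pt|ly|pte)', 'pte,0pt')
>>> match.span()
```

Branches in `(...|...)` are attempted left-to-right; the first branch that allows the whole pattern to succeed is taken.
The match spans [0:2] → 'pt'.

(0, 2)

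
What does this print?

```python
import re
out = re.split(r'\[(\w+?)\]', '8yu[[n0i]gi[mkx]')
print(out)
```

['8yu[', 'n0i', 'gi', 'mkx', '']

`re.split` interleaves the captured-group text with the surrounding fragments.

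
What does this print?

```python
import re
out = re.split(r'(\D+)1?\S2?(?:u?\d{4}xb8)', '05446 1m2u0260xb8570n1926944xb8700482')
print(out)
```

Pattern: one or more of a non-digit (captured); then optionally the literal '1', then a non-whitespace character, then optionally the literal '2'; then optionally the literal 'u', then exactly 4 of a digit, then the literal 'xb8' (non-capturing group).
Matches to split on: at [5:17] → ' 1m2u0260xb8'; at [20:31] → 'n1926944xb8'.
`re.split` interleaves the captured-group text with the surrounding fragments.

['05446', ' ', '570', 'n', '700482']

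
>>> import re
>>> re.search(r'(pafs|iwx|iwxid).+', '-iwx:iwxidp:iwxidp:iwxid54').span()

(1, 26)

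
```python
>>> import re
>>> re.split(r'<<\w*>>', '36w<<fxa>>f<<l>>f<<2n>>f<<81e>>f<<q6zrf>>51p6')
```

['36w', 'f', 'f', 'f', 'f', '51p6']

Matches to split on: at [3:10] → '<<fxa>>'; at [11:16] → '<<l>>'; at [17:23] → '<<2n>>'; at [24:31] → '<<81e>>'; at [32:41] → '<<q6zrf>>'.
Each match becomes a cut point; 6 segments remain.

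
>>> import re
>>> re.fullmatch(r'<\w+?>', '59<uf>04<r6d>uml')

None

`fullmatch` succeeds only if the pattern covers the string from start to end.
Here the string isn't matched end-to-end, so the call returns None.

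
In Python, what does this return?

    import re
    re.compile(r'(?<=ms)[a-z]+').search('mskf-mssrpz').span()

(2, 4)

The positive lookaround only admits positions where the adjacent text matches; those characters stay outside the span.
`search` walks the string left to right and returns the first match it finds.
The match spans [2:4] → 'kf'.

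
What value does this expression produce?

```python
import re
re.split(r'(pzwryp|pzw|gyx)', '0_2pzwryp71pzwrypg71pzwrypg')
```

['0_2', 'pzwryp', '71', 'pzwryp', 'g71', 'pzwryp', 'g']

`|` is ordered: at each position the engine commits to the first alternative that works.
With a capturing group present, the delimiter's captured portion is kept in the result list.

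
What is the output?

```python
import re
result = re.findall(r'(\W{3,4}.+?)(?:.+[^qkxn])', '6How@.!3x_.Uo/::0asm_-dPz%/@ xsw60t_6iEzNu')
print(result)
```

One capturing group, so `findall` returns just the captured substring from the one match — 1 in all.

['@.!3']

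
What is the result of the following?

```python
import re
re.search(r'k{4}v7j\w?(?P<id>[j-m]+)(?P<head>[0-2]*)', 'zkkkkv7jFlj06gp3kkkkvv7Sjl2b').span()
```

(1, 12)

The match spans [1:12] → 'kkkkv7jFlj0'.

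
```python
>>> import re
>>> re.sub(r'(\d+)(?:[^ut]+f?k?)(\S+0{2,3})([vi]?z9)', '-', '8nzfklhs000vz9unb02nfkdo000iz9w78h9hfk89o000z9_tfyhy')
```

This matches one or more of a digit (captured); then one or more of any character except [ut], then optionally a literal 'f', then optionally a literal 'k' (non-capturing group); then one or more of a non-whitespace character, then 2 to 3 of a literal '0' (captured); then optionally one of [vi], then the literal 'z9' (captured).
Matches: at [0:46] → '8nzfklhs000vz9unb02nfkdo000iz9w78h9hfk89o000z9'.
Each match is replaced by '-'.

'-_tfyhy'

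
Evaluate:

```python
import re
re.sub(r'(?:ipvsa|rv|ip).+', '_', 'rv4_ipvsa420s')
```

Matches: at [0:13] → 'rv4_ipvsa420s'.
Every occurrence is swapped for '_'.

'_'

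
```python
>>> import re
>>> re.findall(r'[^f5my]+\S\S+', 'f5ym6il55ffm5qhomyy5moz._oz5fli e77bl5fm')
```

['6il55ffm5qhomyy5moz._oz5fli', ' e77bl5fm']

The pattern matches one or more of any character except [f5my]; then a non-whitespace character, then one or more of a non-whitespace character.
With no groups in the pattern, `findall` gives back each whole match — 2 here.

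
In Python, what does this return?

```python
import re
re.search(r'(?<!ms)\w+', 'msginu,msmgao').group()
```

A negative assertion filters positions out without eating any characters.
The match spans [0:6] → 'msginu'.

'msginu'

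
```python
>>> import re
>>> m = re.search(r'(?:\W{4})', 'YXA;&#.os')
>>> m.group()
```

';&#.'

This matches exactly 4 of a non-word character (non-capturing group).
Unlike `match`, `search` isn't anchored — it looks for the pattern anywhere in the string.
The match spans [3:7] → ';&#.'.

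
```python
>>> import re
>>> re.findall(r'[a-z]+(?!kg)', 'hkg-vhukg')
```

['hkg', 'vhukg']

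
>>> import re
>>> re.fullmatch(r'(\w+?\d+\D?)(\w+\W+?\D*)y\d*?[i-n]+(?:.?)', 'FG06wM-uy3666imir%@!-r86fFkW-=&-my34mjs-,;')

None

The pattern matches one or more of a word character (lazy), then one or more of a digit, then optionally a non-digit (captured); then one or more of a word character, then one or more of a non-word character (lazy), then zero or more of a non-digit (captured); then a literal 'y', then zero or more of a digit (lazy); then one or more of a character in [i-n]; then optionally any character (non-capturing group).
`re.fullmatch` is like wrapping the pattern in `^…$` (in single-line mode).
Here the pattern can't cover the whole string, so the call returns None.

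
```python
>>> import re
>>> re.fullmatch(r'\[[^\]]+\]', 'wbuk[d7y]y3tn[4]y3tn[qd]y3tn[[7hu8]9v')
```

None

For `fullmatch`, every character of the input must be accounted for by the pattern.
Here there's no way to consume every character, so the call returns None.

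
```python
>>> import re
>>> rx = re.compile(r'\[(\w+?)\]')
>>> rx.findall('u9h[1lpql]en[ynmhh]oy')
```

Matches: at [3:10] match '[1lpql]', group 1 = '1lpql'; at [12:19] match '[ynmhh]', group 1 = 'ynmhh'.
Because there's exactly one group, `findall` drops the full match and keeps group 1 from each hit.

['1lpql', 'ynmhh']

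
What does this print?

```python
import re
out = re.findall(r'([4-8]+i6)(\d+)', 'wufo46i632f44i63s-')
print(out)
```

[('46i6', '32'), ('44i6', '3')]

The pattern matches one or more of a character in [4-8], then the literal 'i6' (captured); then one or more of a digit (captured).
Matches: at [4:10] match '46i632', groups = ('46i6', '32'); at [11:16] match '44i63', groups = ('44i6', '3').
With 2 capturing groups, `findall` returns a 2-tuple per match.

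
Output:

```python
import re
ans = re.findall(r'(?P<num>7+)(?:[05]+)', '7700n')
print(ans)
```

['77']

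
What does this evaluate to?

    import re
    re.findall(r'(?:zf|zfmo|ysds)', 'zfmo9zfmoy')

['zf', 'zf']

`|` is ordered: at each position the engine commits to the first alternative that works.
Matches: at [0:2] → 'zf'; at [5:7] → 'zf'.
With no groups in the pattern, `findall` gives back each whole match — 2 here.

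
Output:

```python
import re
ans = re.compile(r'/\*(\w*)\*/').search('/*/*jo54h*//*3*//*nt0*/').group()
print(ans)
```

/*jo54h*/

`re.search` scans for the first position where the pattern succeeds.
The match spans [2:11] → '/*jo54h*/'.
Captured: group 1 = 'jo54h'.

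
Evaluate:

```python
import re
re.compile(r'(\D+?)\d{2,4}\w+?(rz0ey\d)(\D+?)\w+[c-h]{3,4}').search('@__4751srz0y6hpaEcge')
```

Here no position works, so the call returns None.

None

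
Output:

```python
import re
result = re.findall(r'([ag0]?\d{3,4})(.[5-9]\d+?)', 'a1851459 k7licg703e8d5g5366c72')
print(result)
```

The pattern matches optionally one of [ag0], then 3 to 4 of a digit (captured); then any character, then a character in [5-9], then one or more of a digit (lazy) (captured).
Scanning left to right: at [0:8] match 'a1851459', groups = ('a1851', '459'); at [22:30] match 'g5366c72', groups = ('g5366', 'c72').
With 2 capturing groups, `findall` returns a 2-tuple per match.

[('a1851', '459'), ('g5366', 'c72')]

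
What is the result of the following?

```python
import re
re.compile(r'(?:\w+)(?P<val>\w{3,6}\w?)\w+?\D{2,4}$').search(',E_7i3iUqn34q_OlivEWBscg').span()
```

(1, 24)

Pattern: one or more of a word character (non-capturing group); then 3 to 6 of a word character, then optionally a word character (captured as 'val'); then one or more of a word character (lazy), then 2 to 4 of a non-digit; then anchored at the end.
Unlike `match`, `search` isn't anchored — it looks for the pattern anywhere in the string.
The match spans [1:24] → 'E_7i3iUqn34q_OlivEWBscg'.
Captured: group 1 = 'EWB'.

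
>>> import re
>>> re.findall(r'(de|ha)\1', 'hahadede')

['ha', 'de']

After group 1 captures some text, `\1` only succeeds where that same text appears again.
One capturing group, so `findall` returns just the captured substring from each match — 2 in all.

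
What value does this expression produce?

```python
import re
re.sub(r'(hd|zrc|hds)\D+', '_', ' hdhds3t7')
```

' _3t7'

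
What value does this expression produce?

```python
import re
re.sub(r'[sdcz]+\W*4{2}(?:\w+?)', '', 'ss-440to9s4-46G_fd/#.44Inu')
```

'to9s4-46G_fnu'

A non-greedy quantifier consumes as few characters as it can — just enough that the remainder of the pattern still matches from where it stops; whatever follows it matches normally.
`sub` substitutes '' at each match site.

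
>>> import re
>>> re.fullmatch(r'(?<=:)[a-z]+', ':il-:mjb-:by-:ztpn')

`re.fullmatch` requires the pattern to consume the entire string.
Here the pattern can't cover the whole string, so the call returns None.

None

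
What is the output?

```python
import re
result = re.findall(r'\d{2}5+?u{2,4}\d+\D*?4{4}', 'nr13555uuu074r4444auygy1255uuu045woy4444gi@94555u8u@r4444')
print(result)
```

Pattern: exactly 2 of a digit, then one or more of the literal '5' (lazy), then 2 to 4 of the literal 'u'; then one or more of a digit, then zero or more of a non-digit (lazy), then exactly 4 of the literal '4'.
Matches: at [2:18] → '13555uuu074r4444'; at [23:40] → '1255uuu045woy4444'.
`findall` yields the raw match text (2 of them) because the pattern has no groups.

['13555uuu074r4444', '1255uuu045woy4444']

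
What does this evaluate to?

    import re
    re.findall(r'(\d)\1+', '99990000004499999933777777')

The backreference `\1` re-matches whatever the first group consumed, character for character.
Scanning left to right: at [0:4] match '9999', group 1 = '9'; at [4:10] match '000000', group 1 = '0'; at [10:12] match '44', group 1 = '4'; at [12:18] match '999999', group 1 = '9'; at [18:20] match '33', group 1 = '3'; ….
`findall` collects group 1 from each match (6 total).

['9', '0', '4', '9', '3', '7']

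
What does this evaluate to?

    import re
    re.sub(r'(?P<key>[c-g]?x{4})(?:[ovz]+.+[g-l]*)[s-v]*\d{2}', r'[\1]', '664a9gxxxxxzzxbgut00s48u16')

Pattern: optionally a character in [c-g], then exactly 4 of the literal 'x' (captured as 'key'); then one or more of one of [ovz], then one or more of any character, then zero or more of a character in [g-l] (non-capturing group); then zero or more of a character in [s-v], then exactly 2 of a digit.
Matches: at [7:26] → 'xxxxzzxbgut00s48u16'.
`\1` in the replacement pulls in group 1's text for each match.

'664a9gx[xxxx]'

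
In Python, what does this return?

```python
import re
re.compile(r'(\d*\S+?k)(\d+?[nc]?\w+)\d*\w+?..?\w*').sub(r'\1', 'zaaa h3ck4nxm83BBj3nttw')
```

'zaaa h3ck'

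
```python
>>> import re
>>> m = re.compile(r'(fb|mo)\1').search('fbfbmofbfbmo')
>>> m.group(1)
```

The match spans [0:4] → 'fbfb'.
Captured: group 1 = 'fb'.

'fb'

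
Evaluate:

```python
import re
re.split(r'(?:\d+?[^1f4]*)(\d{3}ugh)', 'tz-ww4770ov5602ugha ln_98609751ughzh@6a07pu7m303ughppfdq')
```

The pattern matches one or more of a digit (lazy), then zero or more of any character except [1f4] (non-capturing group); then exactly 3 of a digit, then the literal 'ugh' (captured).
Because the pattern has a capturing group, `split` also inserts each captured text between the pieces.

['tz-ww', '751ugh', 'zh@', '303ugh', 'ppfdq']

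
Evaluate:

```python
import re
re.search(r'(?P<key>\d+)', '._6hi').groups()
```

('6',)

The match spans [2:3] → '6'.
Captured: group 1 = '6'.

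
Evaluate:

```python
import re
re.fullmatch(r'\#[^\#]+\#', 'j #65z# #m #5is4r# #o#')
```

None

For `fullmatch`, every character of the input must be accounted for by the pattern.
Here the pattern can't cover the whole string, so the call returns None.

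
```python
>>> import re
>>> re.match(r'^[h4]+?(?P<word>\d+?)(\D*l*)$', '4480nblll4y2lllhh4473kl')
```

None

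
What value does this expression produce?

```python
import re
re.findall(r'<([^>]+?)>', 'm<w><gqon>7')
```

`findall` collects group 1 from each match (2 total).

['w', 'gqon']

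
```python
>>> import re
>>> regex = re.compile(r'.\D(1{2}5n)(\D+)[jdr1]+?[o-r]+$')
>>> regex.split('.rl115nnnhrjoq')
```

['.', '115n', 'nnhr', '']

The pattern matches any character, then a non-digit; then exactly 2 of a literal '1', then the literal '5n' (captured); then one or more of a non-digit (captured); then one or more of one of [jdr1] (lazy); then one or more of a character in [o-r]; then anchored at the end.
Matches to split on: at [1:14] → 'rl115nnnhrjoq'.
The group in the pattern means `split` returns the separators' captures alongside the pieces.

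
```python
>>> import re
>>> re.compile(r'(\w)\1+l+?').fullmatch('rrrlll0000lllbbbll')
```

For `fullmatch`, every character of the input must be accounted for by the pattern.
Here the string isn't matched end-to-end, so the call returns None.

None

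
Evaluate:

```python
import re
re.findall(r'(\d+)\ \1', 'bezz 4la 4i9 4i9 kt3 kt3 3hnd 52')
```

['3']

After group 1 captures some text, `\1` only succeeds where that same text appears again.
`findall` collects group 1 from the one match (1 total).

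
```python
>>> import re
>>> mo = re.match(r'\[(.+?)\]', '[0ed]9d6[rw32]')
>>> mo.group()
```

`re.match` only tries the pattern at the start of the string.
The match spans [0:5] → '[0ed]'.

'[0ed]'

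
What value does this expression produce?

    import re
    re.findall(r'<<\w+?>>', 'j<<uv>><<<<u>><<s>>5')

With no groups in the pattern, `findall` gives back each whole match — 3 here.

['<<uv>>', '<<u>>', '<<s>>']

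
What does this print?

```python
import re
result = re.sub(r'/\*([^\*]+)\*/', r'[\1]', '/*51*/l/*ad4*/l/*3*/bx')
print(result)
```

Matches: at [0:6] → '/*51*/'; at [7:14] → '/*ad4*/'; at [15:20] → '/*3*/'.
The replacement refers to a captured group, so each match is rewritten using its own captured text.

[51]l[ad4]l[3]bx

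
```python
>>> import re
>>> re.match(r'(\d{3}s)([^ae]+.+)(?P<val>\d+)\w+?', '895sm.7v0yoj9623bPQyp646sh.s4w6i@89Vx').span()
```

(0, 36)

Pattern: exactly 3 of a digit, then the literal 's' (captured); then one or more of any character except [ae], then one or more of any character (captured); then one or more of a digit (captured as 'val'); then one or more of a word character (lazy).
With `match`, the pattern is implicitly anchored at the beginning.
The match spans [0:36] → '895sm.7v0yoj9623bPQyp646sh.s4w6i@89V'.
Captured: group 1 = '895s', group 2 = 'm.7v0yoj9623bPQyp646sh.s4w6i@8', group 3 = '9'.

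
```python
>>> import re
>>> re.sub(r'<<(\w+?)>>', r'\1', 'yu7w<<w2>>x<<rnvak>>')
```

'yu7ww2xrnvak'

Matches: at [4:10] → '<<w2>>'; at [11:20] → '<<rnvak>>'.
The replacement refers to a captured group, so each match is rewritten using its own captured text.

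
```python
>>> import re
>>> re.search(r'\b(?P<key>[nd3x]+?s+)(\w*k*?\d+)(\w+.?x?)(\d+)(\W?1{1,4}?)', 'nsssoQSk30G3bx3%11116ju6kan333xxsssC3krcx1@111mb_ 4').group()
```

This matches a word boundary (`\b`, zero-width); then one or more of one of [nd3x] (lazy), then one or more of the literal 's' (captured as 'key'); then zero or more of a word character, then zero or more of a literal 'k' (lazy), then one or more of a digit (captured); then one or more of a word character, then optionally any character, then optionally the literal 'x' (captured); then one or more of a digit (captured); then optionally a non-word character, then 1 to 4 of a literal '1' (lazy) (captured).
The match spans [0:20] → 'nsssoQSk30G3bx3%1111'.

'nsssoQSk30G3bx3%1111'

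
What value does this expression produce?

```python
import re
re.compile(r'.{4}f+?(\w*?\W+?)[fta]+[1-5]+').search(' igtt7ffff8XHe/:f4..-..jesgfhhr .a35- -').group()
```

'gtt7ffff8XHe/:f4'

The pattern matches exactly 4 of any character, then one or more of a literal 'f' (lazy); then zero or more of a word character (lazy), then one or more of a non-word character (lazy) (captured); then one or more of one of [fta], then one or more of a character in [1-5].
`search` walks the string left to right and returns the first match it finds.
The match spans [2:18] → 'gtt7ffff8XHe/:f4'.
Captured: group 1 = 'fff8XHe/:'.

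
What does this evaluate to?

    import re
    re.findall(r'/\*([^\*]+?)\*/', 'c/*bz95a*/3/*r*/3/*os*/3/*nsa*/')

Matches: at [1:10] match '/*bz95a*/', group 1 = 'bz95a'; at [11:16] match '/*r*/', group 1 = 'r'; at [17:23] match '/*os*/', group 1 = 'os'; at [24:31] match '/*nsa*/', group 1 = 'nsa'.
`findall` collects group 1 from each match (4 total).

['bz95a', 'r', 'os', 'nsa']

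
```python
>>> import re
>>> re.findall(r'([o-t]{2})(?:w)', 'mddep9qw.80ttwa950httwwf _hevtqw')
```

['tt', 'tt', 'tq']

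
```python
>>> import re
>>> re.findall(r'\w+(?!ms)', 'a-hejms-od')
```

The negative lookaround is zero-width — it rules out positions where the adjacent text would match, without consuming anything.
Since nothing is captured, `findall` lists the 3 matched substrings directly.

['a', 'hejms', 'od']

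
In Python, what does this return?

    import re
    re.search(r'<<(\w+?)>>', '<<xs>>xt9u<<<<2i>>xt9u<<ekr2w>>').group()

The match spans [0:6] → '<<xs>>'.

'<<xs>>'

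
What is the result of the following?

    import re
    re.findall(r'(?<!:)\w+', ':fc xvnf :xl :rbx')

['c', 'xvnf', 'l', 'bx']

A negative assertion filters positions out without eating any characters.
`findall` yields the raw match text (4 of them) because the pattern has no groups.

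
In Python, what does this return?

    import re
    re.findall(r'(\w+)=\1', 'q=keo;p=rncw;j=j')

['j']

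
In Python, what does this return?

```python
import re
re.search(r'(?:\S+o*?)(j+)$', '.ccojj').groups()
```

This matches one or more of a non-whitespace character, then zero or more of the literal 'o' (lazy) (non-capturing group); then one or more of a literal 'j' (captured); then anchored at the end.
`search` walks the string left to right and returns the first match it finds.
The match spans [0:6] → '.ccojj'.
Captured: group 1 = 'j'.

('j',)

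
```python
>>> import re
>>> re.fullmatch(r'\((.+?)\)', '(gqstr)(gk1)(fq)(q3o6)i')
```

None

For `fullmatch`, every character of the input must be accounted for by the pattern.
Here the pattern can't cover the whole string, so the call returns None.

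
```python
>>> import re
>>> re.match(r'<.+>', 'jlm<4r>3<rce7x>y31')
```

With `match`, the pattern is implicitly anchored at the beginning.
Here position 0 doesn't satisfy it, so the call returns None.

None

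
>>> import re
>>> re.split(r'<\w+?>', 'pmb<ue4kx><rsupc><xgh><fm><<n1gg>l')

['pmb', '', '', '', '<', 'l']

Splitting on the pattern gives 6 pieces.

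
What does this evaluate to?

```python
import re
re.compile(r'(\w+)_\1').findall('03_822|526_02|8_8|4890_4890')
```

`\1` has to match the exact text group 1 already captured.
Scanning left to right: at [14:17] match '8_8', group 1 = '8'; at [18:27] match '4890_4890', group 1 = '4890'.
`findall` collects group 1 from each match (2 total).

['8', '4890']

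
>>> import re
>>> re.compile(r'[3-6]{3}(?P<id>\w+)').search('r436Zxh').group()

This matches exactly 3 of a character in [3-6]; then one or more of a word character (captured as 'id').
`search` walks the string left to right and returns the first match it finds.
The match spans [1:7] → '436Zxh'.
Captured: group 1 = 'Zxh'.

'436Zxh'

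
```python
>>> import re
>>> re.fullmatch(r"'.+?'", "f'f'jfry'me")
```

None

`fullmatch` succeeds only if the pattern covers the string from start to end.
Here the pattern can't cover the whole string, so the call returns None.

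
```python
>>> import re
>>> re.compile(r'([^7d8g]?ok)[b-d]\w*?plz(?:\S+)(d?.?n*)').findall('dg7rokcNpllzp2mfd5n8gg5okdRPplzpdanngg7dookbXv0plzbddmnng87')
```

[('rok', '')]

The pattern matches optionally any character except [7d8g], then the literal 'ok' (captured); then a character in [b-d], then zero or more of a word character (lazy), then the literal 'plz'; then one or more of a non-whitespace character (non-capturing group); then optionally the literal 'd', then optionally any character, then zero or more of the literal 'n' (captured).
Matches: at [3:59] match 'rokcNpllzp2mfd5n8gg5okdRPplzpdanngg7dookbXv0plzbddmnng87', groups = ('rok', '').
With 2 capturing groups, `findall` returns a 2-tuple per match.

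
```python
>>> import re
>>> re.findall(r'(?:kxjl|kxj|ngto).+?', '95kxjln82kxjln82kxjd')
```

['kxjln', 'kxjln', 'kxjd']

Alternation isn't longest-match — the leftmost alternative that fits at this position is chosen.
Matches: at [2:7] → 'kxjln'; at [9:14] → 'kxjln'; at [16:20] → 'kxjd'.
With no groups in the pattern, `findall` gives back each whole match — 3 here.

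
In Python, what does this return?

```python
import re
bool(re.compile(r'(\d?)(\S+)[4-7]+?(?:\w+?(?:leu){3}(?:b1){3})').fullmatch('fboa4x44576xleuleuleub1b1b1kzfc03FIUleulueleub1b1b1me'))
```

`re.fullmatch` requires the pattern to consume the entire string.
Here the pattern can't cover the whole string, so the call returns None, and `bool(None)` is False.

False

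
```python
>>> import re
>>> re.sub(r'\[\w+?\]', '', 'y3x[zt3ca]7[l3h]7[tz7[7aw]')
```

'y3x77[tz7'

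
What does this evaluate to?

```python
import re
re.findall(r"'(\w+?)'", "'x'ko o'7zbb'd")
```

Scanning left to right: at [0:3] match "'x'", group 1 = 'x'; at [7:13] match "'7zbb'", group 1 = '7zbb'.
`findall` collects group 1 from each match (2 total).

['x', '7zbb']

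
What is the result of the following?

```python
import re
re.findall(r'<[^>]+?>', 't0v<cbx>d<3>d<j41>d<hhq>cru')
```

['<cbx>', '<3>', '<j41>', '<hhq>']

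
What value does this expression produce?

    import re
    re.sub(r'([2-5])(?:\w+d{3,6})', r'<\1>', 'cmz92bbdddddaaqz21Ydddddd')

The pattern matches a character in [2-5] (captured); then one or more of a word character, then 3 to 6 of the literal 'd' (non-capturing group).
Each match is replaced using the text its own group 1 captured.

'cmz9<2>'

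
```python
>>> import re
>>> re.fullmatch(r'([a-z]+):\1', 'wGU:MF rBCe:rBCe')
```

None

After group 1 captures some text, `\1` only succeeds where that same text appears again.
For `fullmatch`, every character of the input must be accounted for by the pattern.
Here the string isn't matched end-to-end, so the call returns None.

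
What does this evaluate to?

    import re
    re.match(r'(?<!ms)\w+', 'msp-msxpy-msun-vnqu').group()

'msp'

`re.match` only tries the pattern at the start of the string.
The match spans [0:3] → 'msp'.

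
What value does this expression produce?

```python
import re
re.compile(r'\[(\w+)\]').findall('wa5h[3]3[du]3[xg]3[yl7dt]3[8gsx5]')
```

With a single group, `findall` returns only what that group captured — 5 items.

['3', 'du', 'xg', 'yl7dt', '8gsx5']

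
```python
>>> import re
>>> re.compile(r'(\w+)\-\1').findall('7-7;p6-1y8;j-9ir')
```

['7']

The backreference `\1` re-matches whatever the first group consumed, character for character.
With a single group, `findall` returns only what that group captured — 1 item.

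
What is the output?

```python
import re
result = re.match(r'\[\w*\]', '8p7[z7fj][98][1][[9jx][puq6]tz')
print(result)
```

With `match`, the pattern is implicitly anchored at the beginning.
Here position 0 doesn't satisfy it, so the call returns None.

None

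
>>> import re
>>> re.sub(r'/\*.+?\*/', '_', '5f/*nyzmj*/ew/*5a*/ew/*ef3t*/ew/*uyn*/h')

With the lazy modifier that quantifier settles for the fewest repetitions that let the rest of the pattern succeed (the atoms after it are unaffected and can still be greedy).
Matches: at [2:11] → '/*nyzmj*/'; at [13:19] → '/*5a*/'; at [21:29] → '/*ef3t*/'; at [31:38] → '/*uyn*/'.
Every occurrence is swapped for '_'.

'5f_ew_ew_ew_h'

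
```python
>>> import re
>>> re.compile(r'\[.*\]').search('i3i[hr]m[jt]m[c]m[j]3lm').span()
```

(3, 20)

The match spans [3:20] → '[hr]m[jt]m[c]m[j]'.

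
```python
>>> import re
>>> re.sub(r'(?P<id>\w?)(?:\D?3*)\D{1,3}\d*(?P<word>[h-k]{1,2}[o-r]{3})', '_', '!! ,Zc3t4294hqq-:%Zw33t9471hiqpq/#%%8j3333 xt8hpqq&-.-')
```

'!! ,Zc3t4294hqq-:%_/#%%_&-.-'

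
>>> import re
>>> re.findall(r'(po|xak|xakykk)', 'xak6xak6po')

`findall` collects group 1 from each match (3 total).

['xak', 'xak', 'po']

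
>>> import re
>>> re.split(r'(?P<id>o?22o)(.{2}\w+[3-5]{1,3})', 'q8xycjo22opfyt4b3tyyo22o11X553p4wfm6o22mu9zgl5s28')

`re.split` interleaves the captured-group text with the surrounding fragments.

['q8xycj', 'o22o', 'pfyt4b3tyyo22o11X553p4wfm6o22mu9zgl5', 's28']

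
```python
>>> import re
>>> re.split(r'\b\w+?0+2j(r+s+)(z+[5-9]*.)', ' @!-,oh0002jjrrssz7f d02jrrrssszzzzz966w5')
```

[' @!-,oh0002jjrrssz7f ', 'rrrsss', 'zzzzz966w', '5']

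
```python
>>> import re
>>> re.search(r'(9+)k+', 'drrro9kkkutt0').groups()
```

The match spans [5:9] → '9kkk'.
Captured: group 1 = '9'.

('9',)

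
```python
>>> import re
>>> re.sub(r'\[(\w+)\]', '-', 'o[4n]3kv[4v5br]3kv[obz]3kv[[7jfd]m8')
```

Matches: at [1:5] → '[4n]'; at [8:15] → '[4v5br]'; at [18:23] → '[obz]'; at [27:33] → '[7jfd]'.
Every occurrence is swapped for '-'.

'o-3kv-3kv-3kv[-m8'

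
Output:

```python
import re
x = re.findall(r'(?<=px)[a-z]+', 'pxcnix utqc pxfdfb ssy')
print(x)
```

['cnix', 'fdfb']

The lookaround is zero-width — it requires the adjacent text to match without consuming it, so the asserted text isn't part of the match.
Scanning left to right: at [2:6] → 'cnix'; at [14:18] → 'fdfb'.
Since nothing is captured, `findall` lists the 2 matched substrings directly.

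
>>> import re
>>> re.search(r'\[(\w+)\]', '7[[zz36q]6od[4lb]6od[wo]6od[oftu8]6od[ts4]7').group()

'[zz36q]'

The match spans [2:9] → '[zz36q]'.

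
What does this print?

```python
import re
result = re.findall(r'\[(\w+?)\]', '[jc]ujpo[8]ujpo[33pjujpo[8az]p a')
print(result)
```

Because there's exactly one group, `findall` drops the full match and keeps group 1 from each hit.

['jc', '8', '8az']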